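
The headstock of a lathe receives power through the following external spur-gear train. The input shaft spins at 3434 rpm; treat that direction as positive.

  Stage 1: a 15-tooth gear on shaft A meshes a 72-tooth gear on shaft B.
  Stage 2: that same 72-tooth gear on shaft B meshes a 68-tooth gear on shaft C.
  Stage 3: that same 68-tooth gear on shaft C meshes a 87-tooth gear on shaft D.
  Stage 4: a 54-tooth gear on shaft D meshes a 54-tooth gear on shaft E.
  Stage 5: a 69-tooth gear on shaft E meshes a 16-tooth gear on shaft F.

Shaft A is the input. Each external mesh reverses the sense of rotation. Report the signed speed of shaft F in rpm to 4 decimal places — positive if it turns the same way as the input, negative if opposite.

Stage 1 [15T→72T]: ω = 3434.0000×15/72 = 715.4167 rpm, dir flips to −; running = −715.4167
Stage 2 [72T→68T]: ω = 715.4167×72/68 = 757.5000 rpm, dir flips to +; running = +757.5000
Stage 3 [68T→87T]: ω = 757.5000×68/87 = 592.0690 rpm, dir flips to −; running = −592.0690
Stage 4 [54T→54T]: ω = 592.0690×54/54 = 592.0690 rpm, dir flips to +; running = +592.0690
Stage 5 [69T→16T]: ω = 592.0690×69/16 = 2553.2974 rpm, dir flips to −; running = −2553.2974

-2553.2974 rpm (opposite to input, |ω| = 2553.2974 rpm)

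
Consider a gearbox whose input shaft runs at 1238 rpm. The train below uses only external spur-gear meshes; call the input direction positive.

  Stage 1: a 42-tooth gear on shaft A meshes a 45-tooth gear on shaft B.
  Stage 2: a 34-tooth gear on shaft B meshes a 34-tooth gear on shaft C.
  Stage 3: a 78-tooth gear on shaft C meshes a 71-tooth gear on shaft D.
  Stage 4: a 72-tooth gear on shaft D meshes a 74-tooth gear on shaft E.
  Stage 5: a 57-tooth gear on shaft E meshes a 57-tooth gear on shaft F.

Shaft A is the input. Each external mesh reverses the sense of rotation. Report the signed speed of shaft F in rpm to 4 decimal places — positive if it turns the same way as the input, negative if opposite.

Stage 1 [42T→45T]: ω = 1238.0000×42/45 = 1155.4667 rpm, dir flips to −; running = −1155.4667
Stage 2 [34T→34T]: ω = 1155.4667×34/34 = 1155.4667 rpm, dir flips to +; running = +1155.4667
Stage 3 [78T→71T]: ω = 1155.4667×78/71 = 1269.3859 rpm, dir flips to −; running = −1269.3859
Stage 4 [72T→74T]: ω = 1269.3859×72/74 = 1235.0782 rpm, dir flips to +; running = +1235.0782
Stage 5 [57T→57T]: ω = 1235.0782×57/57 = 1235.0782 rpm, dir flips to −; running = −1235.0782

-1235.0782 rpm (opposite to input, |ω| = 1235.0782 rpm)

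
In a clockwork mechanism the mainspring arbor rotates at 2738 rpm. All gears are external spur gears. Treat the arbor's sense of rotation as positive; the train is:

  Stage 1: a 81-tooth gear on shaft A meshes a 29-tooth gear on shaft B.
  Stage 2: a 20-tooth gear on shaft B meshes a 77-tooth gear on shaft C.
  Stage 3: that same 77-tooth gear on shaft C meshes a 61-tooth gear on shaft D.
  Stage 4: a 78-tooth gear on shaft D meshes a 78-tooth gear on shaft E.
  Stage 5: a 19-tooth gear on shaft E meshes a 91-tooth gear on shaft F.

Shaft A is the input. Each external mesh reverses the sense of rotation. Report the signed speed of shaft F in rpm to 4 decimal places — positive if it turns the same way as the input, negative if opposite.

-523.5195 rpm (opposite to input, |ω| = 523.5195 rpm)

Stage 1 [81T→29T]: ω = 2738.0000×81/29 = 7647.5172 rpm, dir flips to −; running = −7647.5172
Stage 2 [20T→77T]: ω = 7647.5172×20/77 = 1986.3681 rpm, dir flips to +; running = +1986.3681
Stage 3 [77T→61T]: ω = 1986.3681×77/61 = 2507.3827 rpm, dir flips to −; running = −2507.3827
Stage 4 [78T→78T]: ω = 2507.3827×78/78 = 2507.3827 rpm, dir flips to +; running = +2507.3827
Stage 5 [19T→91T]: ω = 2507.3827×19/91 = 523.5195 rpm, dir flips to −; running = −523.5195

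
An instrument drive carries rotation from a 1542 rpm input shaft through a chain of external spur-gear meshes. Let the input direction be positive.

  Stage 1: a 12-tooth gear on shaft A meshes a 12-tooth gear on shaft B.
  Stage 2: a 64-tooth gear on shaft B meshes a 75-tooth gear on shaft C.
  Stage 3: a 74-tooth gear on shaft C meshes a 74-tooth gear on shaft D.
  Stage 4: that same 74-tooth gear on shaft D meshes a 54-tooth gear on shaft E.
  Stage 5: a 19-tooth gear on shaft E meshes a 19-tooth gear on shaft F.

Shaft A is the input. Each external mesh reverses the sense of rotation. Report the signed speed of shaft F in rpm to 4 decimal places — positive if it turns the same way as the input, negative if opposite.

-1803.1881 rpm (opposite to input, |ω| = 1803.1881 rpm)

Stage 1 [12T→12T]: ω = 1542.0000×12/12 = 1542.0000 rpm, dir flips to −; running = −1542.0000
Stage 2 [64T→75T]: ω = 1542.0000×64/75 = 1315.8400 rpm, dir flips to +; running = +1315.8400
Stage 3 [74T→74T]: ω = 1315.8400×74/74 = 1315.8400 rpm, dir flips to −; running = −1315.8400
Stage 4 [74T→54T]: ω = 1315.8400×74/54 = 1803.1881 rpm, dir flips to +; running = +1803.1881
Stage 5 [19T→19T]: ω = 1803.1881×19/19 = 1803.1881 rpm, dir flips to −; running = −1803.1881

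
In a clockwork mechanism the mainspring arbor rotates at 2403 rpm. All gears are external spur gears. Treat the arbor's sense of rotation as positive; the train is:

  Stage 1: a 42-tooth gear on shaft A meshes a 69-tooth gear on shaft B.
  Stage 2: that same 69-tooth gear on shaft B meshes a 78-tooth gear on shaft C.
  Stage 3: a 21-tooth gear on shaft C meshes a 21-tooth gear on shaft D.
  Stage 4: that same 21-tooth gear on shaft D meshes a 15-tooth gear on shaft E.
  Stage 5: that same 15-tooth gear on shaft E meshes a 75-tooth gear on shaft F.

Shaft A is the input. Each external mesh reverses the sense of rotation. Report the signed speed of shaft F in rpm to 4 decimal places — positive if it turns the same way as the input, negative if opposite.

-362.2985 rpm (opposite to input, |ω| = 362.2985 rpm)

Stage 1 [42T→69T]: ω = 2403.0000×42/69 = 1462.6957 rpm, dir flips to −; running = −1462.6957
Stage 2 [69T→78T]: ω = 1462.6957×69/78 = 1293.9231 rpm, dir flips to +; running = +1293.9231
Stage 3 [21T→21T]: ω = 1293.9231×21/21 = 1293.9231 rpm, dir flips to −; running = −1293.9231
Stage 4 [21T→15T]: ω = 1293.9231×21/15 = 1811.4923 rpm, dir flips to +; running = +1811.4923
Stage 5 [15T→75T]: ω = 1811.4923×15/75 = 362.2985 rpm, dir flips to −; running = −362.2985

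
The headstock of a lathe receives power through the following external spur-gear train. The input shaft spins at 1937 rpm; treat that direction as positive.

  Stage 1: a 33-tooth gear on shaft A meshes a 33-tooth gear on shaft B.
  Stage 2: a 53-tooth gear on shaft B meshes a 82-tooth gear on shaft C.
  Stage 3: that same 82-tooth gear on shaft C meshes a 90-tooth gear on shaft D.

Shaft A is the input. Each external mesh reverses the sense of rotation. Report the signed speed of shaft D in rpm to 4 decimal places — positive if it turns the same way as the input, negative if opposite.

-1140.6778 rpm (opposite to input, |ω| = 1140.6778 rpm)

Stage 1 [33T→33T]: ω = 1937.0000×33/33 = 1937.0000 rpm, dir flips to −; running = −1937.0000
Stage 2 [53T→82T]: ω = 1937.0000×53/82 = 1251.9634 rpm, dir flips to +; running = +1251.9634
Stage 3 [82T→90T]: ω = 1251.9634×82/90 = 1140.6778 rpm, dir flips to −; running = −1140.6778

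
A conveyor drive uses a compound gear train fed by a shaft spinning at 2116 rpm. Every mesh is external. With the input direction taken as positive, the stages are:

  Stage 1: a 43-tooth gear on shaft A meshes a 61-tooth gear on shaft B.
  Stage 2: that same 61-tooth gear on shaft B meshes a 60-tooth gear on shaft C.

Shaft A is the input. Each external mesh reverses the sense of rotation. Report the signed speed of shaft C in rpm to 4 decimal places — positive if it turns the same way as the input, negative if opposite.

Stage 1 [43T→61T]: ω = 2116.0000×43/61 = 1491.6066 rpm, dir flips to −; running = −1491.6066
Stage 2 [61T→60T]: ω = 1491.6066×61/60 = 1516.4667 rpm, dir flips to +; running = +1516.4667

+1516.4667 rpm (same as input, |ω| = 1516.4667 rpm)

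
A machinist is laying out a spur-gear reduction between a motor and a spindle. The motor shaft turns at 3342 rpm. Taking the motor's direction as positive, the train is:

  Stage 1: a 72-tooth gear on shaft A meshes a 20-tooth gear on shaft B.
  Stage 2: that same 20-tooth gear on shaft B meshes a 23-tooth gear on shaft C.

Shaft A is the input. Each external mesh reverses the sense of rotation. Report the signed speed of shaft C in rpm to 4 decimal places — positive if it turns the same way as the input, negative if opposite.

+10461.9130 rpm (same as input, |ω| = 10461.9130 rpm)

Stage 1 [72T→20T]: ω = 3342.0000×72/20 = 12031.2000 rpm, dir flips to −; running = −12031.2000
Stage 2 [20T→23T]: ω = 12031.2000×20/23 = 10461.9130 rpm, dir flips to +; running = +10461.9130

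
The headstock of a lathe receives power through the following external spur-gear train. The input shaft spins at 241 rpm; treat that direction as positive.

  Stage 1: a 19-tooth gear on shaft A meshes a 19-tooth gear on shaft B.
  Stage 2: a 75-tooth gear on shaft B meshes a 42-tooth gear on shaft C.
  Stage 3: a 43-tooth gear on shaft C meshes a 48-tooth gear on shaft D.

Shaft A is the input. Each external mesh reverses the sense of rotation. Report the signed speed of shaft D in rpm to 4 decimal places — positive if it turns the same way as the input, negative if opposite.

Stage 1 [19T→19T]: ω = 241.0000×19/19 = 241.0000 rpm, dir flips to −; running = −241.0000
Stage 2 [75T→42T]: ω = 241.0000×75/42 = 430.3571 rpm, dir flips to +; running = +430.3571
Stage 3 [43T→48T]: ω = 430.3571×43/48 = 385.5283 rpm, dir flips to −; running = −385.5283

-385.5283 rpm (opposite to input, |ω| = 385.5283 rpm)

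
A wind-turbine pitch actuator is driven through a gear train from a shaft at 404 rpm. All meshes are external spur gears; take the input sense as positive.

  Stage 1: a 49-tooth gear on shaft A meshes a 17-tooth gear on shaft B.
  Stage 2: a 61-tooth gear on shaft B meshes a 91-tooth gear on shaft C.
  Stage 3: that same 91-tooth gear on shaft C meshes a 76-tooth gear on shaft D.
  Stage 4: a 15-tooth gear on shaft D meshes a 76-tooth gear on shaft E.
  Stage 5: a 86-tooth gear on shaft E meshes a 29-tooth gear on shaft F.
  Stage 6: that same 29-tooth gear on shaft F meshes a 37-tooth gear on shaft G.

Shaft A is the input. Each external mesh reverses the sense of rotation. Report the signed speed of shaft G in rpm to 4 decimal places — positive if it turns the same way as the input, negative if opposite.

+428.7648 rpm (same as input, |ω| = 428.7648 rpm)

Stage 1 [49T→17T]: ω = 404.0000×49/17 = 1164.4706 rpm, dir flips to −; running = −1164.4706
Stage 2 [61T→91T]: ω = 1164.4706×61/91 = 780.5792 rpm, dir flips to +; running = +780.5792
Stage 3 [91T→76T]: ω = 780.5792×91/76 = 934.6409 rpm, dir flips to −; running = −934.6409
Stage 4 [15T→76T]: ω = 934.6409×15/76 = 184.4686 rpm, dir flips to +; running = +184.4686
Stage 5 [86T→29T]: ω = 184.4686×86/29 = 547.0448 rpm, dir flips to −; running = −547.0448
Stage 6 [29T→37T]: ω = 547.0448×29/37 = 428.7648 rpm, dir flips to +; running = +428.7648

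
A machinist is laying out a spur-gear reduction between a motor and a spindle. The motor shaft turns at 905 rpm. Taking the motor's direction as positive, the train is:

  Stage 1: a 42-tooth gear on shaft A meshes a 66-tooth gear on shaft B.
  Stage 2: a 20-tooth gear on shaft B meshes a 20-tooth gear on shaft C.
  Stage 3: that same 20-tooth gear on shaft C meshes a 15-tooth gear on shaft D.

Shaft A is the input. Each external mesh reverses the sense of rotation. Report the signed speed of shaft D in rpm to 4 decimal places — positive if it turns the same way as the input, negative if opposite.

Stage 1 [42T→66T]: ω = 905.0000×42/66 = 575.9091 rpm, dir flips to −; running = −575.9091
Stage 2 [20T→20T]: ω = 575.9091×20/20 = 575.9091 rpm, dir flips to +; running = +575.9091
Stage 3 [20T→15T]: ω = 575.9091×20/15 = 767.8788 rpm, dir flips to −; running = −767.8788

-767.8788 rpm (opposite to input, |ω| = 767.8788 rpm)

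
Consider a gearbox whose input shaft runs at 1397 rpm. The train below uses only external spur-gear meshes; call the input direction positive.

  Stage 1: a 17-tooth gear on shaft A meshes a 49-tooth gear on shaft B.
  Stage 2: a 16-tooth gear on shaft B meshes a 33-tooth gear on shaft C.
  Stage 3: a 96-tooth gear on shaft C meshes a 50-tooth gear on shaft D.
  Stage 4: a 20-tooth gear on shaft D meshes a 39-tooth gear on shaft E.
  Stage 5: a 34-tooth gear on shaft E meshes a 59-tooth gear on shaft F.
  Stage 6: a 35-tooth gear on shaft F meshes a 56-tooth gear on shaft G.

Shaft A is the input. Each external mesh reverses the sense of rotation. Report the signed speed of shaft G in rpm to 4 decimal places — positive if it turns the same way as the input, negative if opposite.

Stage 1 [17T→49T]: ω = 1397.0000×17/49 = 484.6735 rpm, dir flips to −; running = −484.6735
Stage 2 [16T→33T]: ω = 484.6735×16/33 = 234.9932 rpm, dir flips to +; running = +234.9932
Stage 3 [96T→50T]: ω = 234.9932×96/50 = 451.1869 rpm, dir flips to −; running = −451.1869
Stage 4 [20T→39T]: ω = 451.1869×20/39 = 231.3779 rpm, dir flips to +; running = +231.3779
Stage 5 [34T→59T]: ω = 231.3779×34/59 = 133.3364 rpm, dir flips to −; running = −133.3364
Stage 6 [35T→56T]: ω = 133.3364×35/56 = 83.3353 rpm, dir flips to +; running = +83.3353

+83.3353 rpm (same as input, |ω| = 83.3353 rpm)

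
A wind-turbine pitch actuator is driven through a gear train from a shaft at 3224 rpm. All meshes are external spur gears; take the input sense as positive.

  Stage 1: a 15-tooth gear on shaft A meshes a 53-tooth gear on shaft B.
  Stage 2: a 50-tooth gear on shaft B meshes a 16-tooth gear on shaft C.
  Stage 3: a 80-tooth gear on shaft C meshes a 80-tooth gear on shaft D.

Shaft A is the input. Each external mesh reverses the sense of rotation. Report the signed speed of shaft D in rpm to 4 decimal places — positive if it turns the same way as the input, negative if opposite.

-2851.4151 rpm (opposite to input, |ω| = 2851.4151 rpm)

Stage 1 [15T→53T]: ω = 3224.0000×15/53 = 912.4528 rpm, dir flips to −; running = −912.4528
Stage 2 [50T→16T]: ω = 912.4528×50/16 = 2851.4151 rpm, dir flips to +; running = +2851.4151
Stage 3 [80T→80T]: ω = 2851.4151×80/80 = 2851.4151 rpm, dir flips to −; running = −2851.4151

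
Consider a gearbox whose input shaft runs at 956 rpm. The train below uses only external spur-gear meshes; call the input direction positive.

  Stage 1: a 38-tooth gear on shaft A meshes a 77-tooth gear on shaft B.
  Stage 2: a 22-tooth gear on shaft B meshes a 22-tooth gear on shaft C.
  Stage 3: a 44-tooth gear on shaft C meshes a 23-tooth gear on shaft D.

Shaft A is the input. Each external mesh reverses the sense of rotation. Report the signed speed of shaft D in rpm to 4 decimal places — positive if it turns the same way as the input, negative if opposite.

-902.5590 rpm (opposite to input, |ω| = 902.5590 rpm)

Stage 1 [38T→77T]: ω = 956.0000×38/77 = 471.7922 rpm, dir flips to −; running = −471.7922
Stage 2 [22T→22T]: ω = 471.7922×22/22 = 471.7922 rpm, dir flips to +; running = +471.7922
Stage 3 [44T→23T]: ω = 471.7922×44/23 = 902.5590 rpm, dir flips to −; running = −902.5590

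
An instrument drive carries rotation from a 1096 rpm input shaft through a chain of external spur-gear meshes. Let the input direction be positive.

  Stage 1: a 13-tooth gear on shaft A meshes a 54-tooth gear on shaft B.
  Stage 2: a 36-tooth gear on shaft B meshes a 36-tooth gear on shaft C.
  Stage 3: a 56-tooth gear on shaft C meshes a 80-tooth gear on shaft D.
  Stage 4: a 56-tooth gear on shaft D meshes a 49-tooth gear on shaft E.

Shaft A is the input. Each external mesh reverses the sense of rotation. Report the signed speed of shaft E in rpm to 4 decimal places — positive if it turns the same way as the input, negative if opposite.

+211.0815 rpm (same as input, |ω| = 211.0815 rpm)

Stage 1 [13T→54T]: ω = 1096.0000×13/54 = 263.8519 rpm, dir flips to −; running = −263.8519
Stage 2 [36T→36T]: ω = 263.8519×36/36 = 263.8519 rpm, dir flips to +; running = +263.8519
Stage 3 [56T→80T]: ω = 263.8519×56/80 = 184.6963 rpm, dir flips to −; running = −184.6963
Stage 4 [56T→49T]: ω = 184.6963×56/49 = 211.0815 rpm, dir flips to +; running = +211.0815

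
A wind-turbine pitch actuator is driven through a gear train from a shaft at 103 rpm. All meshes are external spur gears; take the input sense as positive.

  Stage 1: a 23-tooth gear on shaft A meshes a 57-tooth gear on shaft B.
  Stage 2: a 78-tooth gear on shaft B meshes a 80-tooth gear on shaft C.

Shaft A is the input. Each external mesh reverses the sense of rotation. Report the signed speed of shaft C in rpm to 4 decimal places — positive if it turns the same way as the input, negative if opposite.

Stage 1 [23T→57T]: ω = 103.0000×23/57 = 41.5614 rpm, dir flips to −; running = −41.5614
Stage 2 [78T→80T]: ω = 41.5614×78/80 = 40.5224 rpm, dir flips to +; running = +40.5224

+40.5224 rpm (same as input, |ω| = 40.5224 rpm)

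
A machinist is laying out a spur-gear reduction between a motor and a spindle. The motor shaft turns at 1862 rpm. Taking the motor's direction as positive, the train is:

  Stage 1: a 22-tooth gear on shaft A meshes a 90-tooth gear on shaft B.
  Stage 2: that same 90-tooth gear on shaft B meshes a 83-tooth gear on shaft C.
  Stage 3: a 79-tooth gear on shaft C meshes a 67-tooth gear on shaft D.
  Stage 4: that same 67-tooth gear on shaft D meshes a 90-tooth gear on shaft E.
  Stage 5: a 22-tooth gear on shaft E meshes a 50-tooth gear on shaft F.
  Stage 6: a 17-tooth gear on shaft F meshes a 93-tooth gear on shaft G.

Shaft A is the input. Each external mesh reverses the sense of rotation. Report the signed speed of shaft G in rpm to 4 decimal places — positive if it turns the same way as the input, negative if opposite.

Stage 1 [22T→90T]: ω = 1862.0000×22/90 = 455.1556 rpm, dir flips to −; running = −455.1556
Stage 2 [90T→83T]: ω = 455.1556×90/83 = 493.5422 rpm, dir flips to +; running = +493.5422
Stage 3 [79T→67T]: ω = 493.5422×79/67 = 581.9378 rpm, dir flips to −; running = −581.9378
Stage 4 [67T→90T]: ω = 581.9378×67/90 = 433.2203 rpm, dir flips to +; running = +433.2203
Stage 5 [22T→50T]: ω = 433.2203×22/50 = 190.6170 rpm, dir flips to −; running = −190.6170
Stage 6 [17T→93T]: ω = 190.6170×17/93 = 34.8440 rpm, dir flips to +; running = +34.8440

+34.8440 rpm (same as input, |ω| = 34.8440 rpm)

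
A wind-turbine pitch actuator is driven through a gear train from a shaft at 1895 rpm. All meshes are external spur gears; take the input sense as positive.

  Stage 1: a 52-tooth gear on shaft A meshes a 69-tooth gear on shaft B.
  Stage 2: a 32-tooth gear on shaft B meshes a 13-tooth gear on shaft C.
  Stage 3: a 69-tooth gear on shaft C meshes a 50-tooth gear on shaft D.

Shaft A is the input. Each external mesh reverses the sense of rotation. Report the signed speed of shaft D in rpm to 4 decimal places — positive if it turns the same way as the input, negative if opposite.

Stage 1 [52T→69T]: ω = 1895.0000×52/69 = 1428.1159 rpm, dir flips to −; running = −1428.1159
Stage 2 [32T→13T]: ω = 1428.1159×32/13 = 3515.3623 rpm, dir flips to +; running = +3515.3623
Stage 3 [69T→50T]: ω = 3515.3623×69/50 = 4851.2000 rpm, dir flips to −; running = −4851.2000

-4851.2000 rpm (opposite to input, |ω| = 4851.2000 rpm)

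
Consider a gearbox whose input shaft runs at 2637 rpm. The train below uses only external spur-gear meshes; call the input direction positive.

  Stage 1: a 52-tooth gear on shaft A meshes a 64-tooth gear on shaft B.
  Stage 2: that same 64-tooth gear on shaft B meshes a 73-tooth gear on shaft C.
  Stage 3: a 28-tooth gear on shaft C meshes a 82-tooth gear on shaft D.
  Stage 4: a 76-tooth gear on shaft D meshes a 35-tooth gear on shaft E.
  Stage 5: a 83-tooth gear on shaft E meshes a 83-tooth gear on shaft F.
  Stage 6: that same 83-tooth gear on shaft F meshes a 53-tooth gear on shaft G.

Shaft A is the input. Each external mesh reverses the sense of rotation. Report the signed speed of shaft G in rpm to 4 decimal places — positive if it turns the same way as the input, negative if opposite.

+2181.1351 rpm (same as input, |ω| = 2181.1351 rpm)

Stage 1 [52T→64T]: ω = 2637.0000×52/64 = 2142.5625 rpm, dir flips to −; running = −2142.5625
Stage 2 [64T→73T]: ω = 2142.5625×64/73 = 1878.4110 rpm, dir flips to +; running = +1878.4110
Stage 3 [28T→82T]: ω = 1878.4110×28/82 = 641.4086 rpm, dir flips to −; running = −641.4086
Stage 4 [76T→35T]: ω = 641.4086×76/35 = 1392.7730 rpm, dir flips to +; running = +1392.7730
Stage 5 [83T→83T]: ω = 1392.7730×83/83 = 1392.7730 rpm, dir flips to −; running = −1392.7730
Stage 6 [83T→53T]: ω = 1392.7730×83/53 = 2181.1351 rpm, dir flips to +; running = +2181.1351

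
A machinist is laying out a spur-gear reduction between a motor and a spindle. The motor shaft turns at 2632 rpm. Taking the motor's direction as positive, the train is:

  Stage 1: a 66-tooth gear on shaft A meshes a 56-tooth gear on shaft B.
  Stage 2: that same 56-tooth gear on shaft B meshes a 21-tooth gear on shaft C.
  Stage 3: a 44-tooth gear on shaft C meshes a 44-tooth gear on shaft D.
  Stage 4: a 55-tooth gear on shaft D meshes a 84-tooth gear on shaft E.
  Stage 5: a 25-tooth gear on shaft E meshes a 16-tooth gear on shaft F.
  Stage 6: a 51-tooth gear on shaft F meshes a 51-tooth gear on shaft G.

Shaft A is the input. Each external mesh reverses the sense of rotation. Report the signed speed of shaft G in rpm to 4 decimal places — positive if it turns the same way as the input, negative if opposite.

+8462.7976 rpm (same as input, |ω| = 8462.7976 rpm)

Stage 1 [66T→56T]: ω = 2632.0000×66/56 = 3102.0000 rpm, dir flips to −; running = −3102.0000
Stage 2 [56T→21T]: ω = 3102.0000×56/21 = 8272.0000 rpm, dir flips to +; running = +8272.0000
Stage 3 [44T→44T]: ω = 8272.0000×44/44 = 8272.0000 rpm, dir flips to −; running = −8272.0000
Stage 4 [55T→84T]: ω = 8272.0000×55/84 = 5416.1905 rpm, dir flips to +; running = +5416.1905
Stage 5 [25T→16T]: ω = 5416.1905×25/16 = 8462.7976 rpm, dir flips to −; running = −8462.7976
Stage 6 [51T→51T]: ω = 8462.7976×51/51 = 8462.7976 rpm, dir flips to +; running = +8462.7976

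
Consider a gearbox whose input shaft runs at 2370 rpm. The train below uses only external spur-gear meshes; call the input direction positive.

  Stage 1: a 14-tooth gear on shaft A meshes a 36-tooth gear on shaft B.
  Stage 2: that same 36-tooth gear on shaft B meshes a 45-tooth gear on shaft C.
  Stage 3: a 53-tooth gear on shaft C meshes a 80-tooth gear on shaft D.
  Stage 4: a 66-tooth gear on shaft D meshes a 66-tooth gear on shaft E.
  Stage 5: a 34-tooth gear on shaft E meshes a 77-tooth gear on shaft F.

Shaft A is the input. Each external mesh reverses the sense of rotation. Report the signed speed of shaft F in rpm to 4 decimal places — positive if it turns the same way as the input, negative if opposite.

Stage 1 [14T→36T]: ω = 2370.0000×14/36 = 921.6667 rpm, dir flips to −; running = −921.6667
Stage 2 [36T→45T]: ω = 921.6667×36/45 = 737.3333 rpm, dir flips to +; running = +737.3333
Stage 3 [53T→80T]: ω = 737.3333×53/80 = 488.4833 rpm, dir flips to −; running = −488.4833
Stage 4 [66T→66T]: ω = 488.4833×66/66 = 488.4833 rpm, dir flips to +; running = +488.4833
Stage 5 [34T→77T]: ω = 488.4833×34/77 = 215.6939 rpm, dir flips to −; running = −215.6939

-215.6939 rpm (opposite to input, |ω| = 215.6939 rpm)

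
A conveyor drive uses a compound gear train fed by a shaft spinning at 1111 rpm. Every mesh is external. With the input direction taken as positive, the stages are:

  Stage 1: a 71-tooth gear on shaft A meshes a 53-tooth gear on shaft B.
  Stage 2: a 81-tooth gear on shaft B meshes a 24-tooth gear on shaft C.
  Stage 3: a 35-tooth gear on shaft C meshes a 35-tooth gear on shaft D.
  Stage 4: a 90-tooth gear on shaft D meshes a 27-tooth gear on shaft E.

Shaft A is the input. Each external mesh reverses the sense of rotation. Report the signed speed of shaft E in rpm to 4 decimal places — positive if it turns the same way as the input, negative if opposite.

Stage 1 [71T→53T]: ω = 1111.0000×71/53 = 1488.3208 rpm, dir flips to −; running = −1488.3208
Stage 2 [81T→24T]: ω = 1488.3208×81/24 = 5023.0825 rpm, dir flips to +; running = +5023.0825
Stage 3 [35T→35T]: ω = 5023.0825×35/35 = 5023.0825 rpm, dir flips to −; running = −5023.0825
Stage 4 [90T→27T]: ω = 5023.0825×90/27 = 16743.6085 rpm, dir flips to +; running = +16743.6085

+16743.6085 rpm (same as input, |ω| = 16743.6085 rpm)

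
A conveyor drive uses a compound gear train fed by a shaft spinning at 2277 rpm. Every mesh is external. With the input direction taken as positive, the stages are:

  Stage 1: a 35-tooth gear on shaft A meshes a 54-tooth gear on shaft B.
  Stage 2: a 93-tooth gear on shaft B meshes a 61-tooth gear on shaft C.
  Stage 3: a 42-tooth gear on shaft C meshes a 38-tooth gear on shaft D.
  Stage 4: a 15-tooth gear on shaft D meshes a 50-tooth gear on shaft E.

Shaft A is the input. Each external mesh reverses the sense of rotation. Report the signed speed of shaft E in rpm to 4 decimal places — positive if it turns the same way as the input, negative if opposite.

+746.0662 rpm (same as input, |ω| = 746.0662 rpm)

Stage 1 [35T→54T]: ω = 2277.0000×35/54 = 1475.8333 rpm, dir flips to −; running = −1475.8333
Stage 2 [93T→61T]: ω = 1475.8333×93/61 = 2250.0410 rpm, dir flips to +; running = +2250.0410
Stage 3 [42T→38T]: ω = 2250.0410×42/38 = 2486.8874 rpm, dir flips to −; running = −2486.8874
Stage 4 [15T→50T]: ω = 2486.8874×15/50 = 746.0662 rpm, dir flips to +; running = +746.0662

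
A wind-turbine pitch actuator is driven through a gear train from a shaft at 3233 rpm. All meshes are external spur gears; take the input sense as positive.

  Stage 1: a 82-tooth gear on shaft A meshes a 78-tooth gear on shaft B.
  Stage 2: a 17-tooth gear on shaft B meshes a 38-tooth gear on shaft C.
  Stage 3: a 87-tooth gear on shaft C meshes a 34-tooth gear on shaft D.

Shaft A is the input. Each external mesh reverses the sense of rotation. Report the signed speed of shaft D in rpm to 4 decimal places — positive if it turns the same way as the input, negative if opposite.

-3890.7257 rpm (opposite to input, |ω| = 3890.7257 rpm)

Stage 1 [82T→78T]: ω = 3233.0000×82/78 = 3398.7949 rpm, dir flips to −; running = −3398.7949
Stage 2 [17T→38T]: ω = 3398.7949×17/38 = 1520.5135 rpm, dir flips to +; running = +1520.5135
Stage 3 [87T→34T]: ω = 1520.5135×87/34 = 3890.7257 rpm, dir flips to −; running = −3890.7257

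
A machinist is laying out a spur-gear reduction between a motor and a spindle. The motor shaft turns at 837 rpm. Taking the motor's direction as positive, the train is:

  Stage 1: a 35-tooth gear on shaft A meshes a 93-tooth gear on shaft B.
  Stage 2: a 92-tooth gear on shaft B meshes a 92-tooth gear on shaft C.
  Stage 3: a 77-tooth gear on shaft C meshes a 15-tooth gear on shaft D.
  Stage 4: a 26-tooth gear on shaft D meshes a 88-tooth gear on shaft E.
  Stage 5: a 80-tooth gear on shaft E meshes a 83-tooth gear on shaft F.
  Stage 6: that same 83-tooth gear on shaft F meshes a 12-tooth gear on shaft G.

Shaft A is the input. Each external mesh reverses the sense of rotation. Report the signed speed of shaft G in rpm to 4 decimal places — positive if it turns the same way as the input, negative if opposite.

+3185.0000 rpm (same as input, |ω| = 3185.0000 rpm)

Stage 1 [35T→93T]: ω = 837.0000×35/93 = 315.0000 rpm, dir flips to −; running = −315.0000
Stage 2 [92T→92T]: ω = 315.0000×92/92 = 315.0000 rpm, dir flips to +; running = +315.0000
Stage 3 [77T→15T]: ω = 315.0000×77/15 = 1617.0000 rpm, dir flips to −; running = −1617.0000
Stage 4 [26T→88T]: ω = 1617.0000×26/88 = 477.7500 rpm, dir flips to +; running = +477.7500
Stage 5 [80T→83T]: ω = 477.7500×80/83 = 460.4819 rpm, dir flips to −; running = −460.4819
Stage 6 [83T→12T]: ω = 460.4819×83/12 = 3185.0000 rpm, dir flips to +; running = +3185.0000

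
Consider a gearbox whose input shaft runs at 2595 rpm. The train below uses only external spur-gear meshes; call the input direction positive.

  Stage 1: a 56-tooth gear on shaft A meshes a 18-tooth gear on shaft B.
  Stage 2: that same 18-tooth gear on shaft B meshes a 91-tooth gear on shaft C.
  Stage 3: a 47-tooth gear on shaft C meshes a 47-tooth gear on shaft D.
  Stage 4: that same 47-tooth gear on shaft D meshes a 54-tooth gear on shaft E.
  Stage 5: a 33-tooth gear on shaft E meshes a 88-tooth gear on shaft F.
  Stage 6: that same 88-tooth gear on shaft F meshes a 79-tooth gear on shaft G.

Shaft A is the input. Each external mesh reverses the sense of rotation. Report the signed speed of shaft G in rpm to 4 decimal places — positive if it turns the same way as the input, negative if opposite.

+580.5972 rpm (same as input, |ω| = 580.5972 rpm)

Stage 1 [56T→18T]: ω = 2595.0000×56/18 = 8073.3333 rpm, dir flips to −; running = −8073.3333
Stage 2 [18T→91T]: ω = 8073.3333×18/91 = 1596.9231 rpm, dir flips to +; running = +1596.9231
Stage 3 [47T→47T]: ω = 1596.9231×47/47 = 1596.9231 rpm, dir flips to −; running = −1596.9231
Stage 4 [47T→54T]: ω = 1596.9231×47/54 = 1389.9145 rpm, dir flips to +; running = +1389.9145
Stage 5 [33T→88T]: ω = 1389.9145×33/88 = 521.2179 rpm, dir flips to −; running = −521.2179
Stage 6 [88T→79T]: ω = 521.2179×88/79 = 580.5972 rpm, dir flips to +; running = +580.5972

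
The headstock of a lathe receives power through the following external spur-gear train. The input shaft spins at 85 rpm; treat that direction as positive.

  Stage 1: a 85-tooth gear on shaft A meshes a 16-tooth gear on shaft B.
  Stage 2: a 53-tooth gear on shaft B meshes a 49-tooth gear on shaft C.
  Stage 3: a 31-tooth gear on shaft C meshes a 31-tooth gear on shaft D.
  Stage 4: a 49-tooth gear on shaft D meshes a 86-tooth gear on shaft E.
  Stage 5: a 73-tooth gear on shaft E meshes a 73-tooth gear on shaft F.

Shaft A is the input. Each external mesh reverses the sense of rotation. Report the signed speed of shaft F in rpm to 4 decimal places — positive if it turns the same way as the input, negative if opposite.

Stage 1 [85T→16T]: ω = 85.0000×85/16 = 451.5625 rpm, dir flips to −; running = −451.5625
Stage 2 [53T→49T]: ω = 451.5625×53/49 = 488.4247 rpm, dir flips to +; running = +488.4247
Stage 3 [31T→31T]: ω = 488.4247×31/31 = 488.4247 rpm, dir flips to −; running = −488.4247
Stage 4 [49T→86T]: ω = 488.4247×49/86 = 278.2885 rpm, dir flips to +; running = +278.2885
Stage 5 [73T→73T]: ω = 278.2885×73/73 = 278.2885 rpm, dir flips to −; running = −278.2885

-278.2885 rpm (opposite to input, |ω| = 278.2885 rpm)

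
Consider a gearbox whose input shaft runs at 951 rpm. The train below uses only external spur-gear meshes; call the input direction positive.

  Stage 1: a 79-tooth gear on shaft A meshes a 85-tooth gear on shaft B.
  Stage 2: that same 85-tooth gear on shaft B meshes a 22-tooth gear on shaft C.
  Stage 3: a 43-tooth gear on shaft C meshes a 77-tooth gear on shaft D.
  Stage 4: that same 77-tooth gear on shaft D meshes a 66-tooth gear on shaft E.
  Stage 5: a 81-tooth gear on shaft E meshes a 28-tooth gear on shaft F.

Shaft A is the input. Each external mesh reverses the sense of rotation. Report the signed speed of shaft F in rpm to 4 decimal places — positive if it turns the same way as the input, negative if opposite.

Stage 1 [79T→85T]: ω = 951.0000×79/85 = 883.8706 rpm, dir flips to −; running = −883.8706
Stage 2 [85T→22T]: ω = 883.8706×85/22 = 3414.9545 rpm, dir flips to +; running = +3414.9545
Stage 3 [43T→77T]: ω = 3414.9545×43/77 = 1907.0525 rpm, dir flips to −; running = −1907.0525
Stage 4 [77T→66T]: ω = 1907.0525×77/66 = 2224.8946 rpm, dir flips to +; running = +2224.8946
Stage 5 [81T→28T]: ω = 2224.8946×81/28 = 6436.3023 rpm, dir flips to −; running = −6436.3023

-6436.3023 rpm (opposite to input, |ω| = 6436.3023 rpm)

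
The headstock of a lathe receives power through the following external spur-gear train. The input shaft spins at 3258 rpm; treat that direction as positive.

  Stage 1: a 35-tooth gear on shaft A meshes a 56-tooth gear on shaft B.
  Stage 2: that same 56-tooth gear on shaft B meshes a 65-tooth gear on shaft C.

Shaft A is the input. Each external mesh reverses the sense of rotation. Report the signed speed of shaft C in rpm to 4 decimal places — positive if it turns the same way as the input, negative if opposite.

+1754.3077 rpm (same as input, |ω| = 1754.3077 rpm)

Stage 1 [35T→56T]: ω = 3258.0000×35/56 = 2036.2500 rpm, dir flips to −; running = −2036.2500
Stage 2 [56T→65T]: ω = 2036.2500×56/65 = 1754.3077 rpm, dir flips to +; running = +1754.3077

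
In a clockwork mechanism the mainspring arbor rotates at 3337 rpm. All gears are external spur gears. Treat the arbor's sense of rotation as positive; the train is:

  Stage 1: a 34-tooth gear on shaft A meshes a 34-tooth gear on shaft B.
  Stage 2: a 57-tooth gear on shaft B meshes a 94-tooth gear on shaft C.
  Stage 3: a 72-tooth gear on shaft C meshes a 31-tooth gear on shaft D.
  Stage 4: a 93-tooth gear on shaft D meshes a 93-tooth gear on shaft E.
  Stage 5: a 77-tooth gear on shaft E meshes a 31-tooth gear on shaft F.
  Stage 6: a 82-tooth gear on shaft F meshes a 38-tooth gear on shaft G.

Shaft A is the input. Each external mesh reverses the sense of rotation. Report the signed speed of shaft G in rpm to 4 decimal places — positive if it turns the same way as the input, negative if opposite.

Stage 1 [34T→34T]: ω = 3337.0000×34/34 = 3337.0000 rpm, dir flips to −; running = −3337.0000
Stage 2 [57T→94T]: ω = 3337.0000×57/94 = 2023.5000 rpm, dir flips to +; running = +2023.5000
Stage 3 [72T→31T]: ω = 2023.5000×72/31 = 4699.7419 rpm, dir flips to −; running = −4699.7419
Stage 4 [93T→93T]: ω = 4699.7419×93/93 = 4699.7419 rpm, dir flips to +; running = +4699.7419
Stage 5 [77T→31T]: ω = 4699.7419×77/31 = 11673.5525 rpm, dir flips to −; running = −11673.5525
Stage 6 [82T→38T]: ω = 11673.5525×82/38 = 25190.2976 rpm, dir flips to +; running = +25190.2976

+25190.2976 rpm (same as input, |ω| = 25190.2976 rpm)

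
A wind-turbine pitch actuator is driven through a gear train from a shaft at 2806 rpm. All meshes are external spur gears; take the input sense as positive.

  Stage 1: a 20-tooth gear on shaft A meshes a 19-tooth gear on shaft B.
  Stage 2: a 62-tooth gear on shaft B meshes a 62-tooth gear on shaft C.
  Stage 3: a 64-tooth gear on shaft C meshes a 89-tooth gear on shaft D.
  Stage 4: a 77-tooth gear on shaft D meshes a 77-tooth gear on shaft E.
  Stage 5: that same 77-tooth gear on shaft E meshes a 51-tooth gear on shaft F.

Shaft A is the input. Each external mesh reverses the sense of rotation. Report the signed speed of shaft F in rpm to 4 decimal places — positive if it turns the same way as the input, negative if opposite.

Stage 1 [20T→19T]: ω = 2806.0000×20/19 = 2953.6842 rpm, dir flips to −; running = −2953.6842
Stage 2 [62T→62T]: ω = 2953.6842×62/62 = 2953.6842 rpm, dir flips to +; running = +2953.6842
Stage 3 [64T→89T]: ω = 2953.6842×64/89 = 2123.9976 rpm, dir flips to −; running = −2123.9976
Stage 4 [77T→77T]: ω = 2123.9976×77/77 = 2123.9976 rpm, dir flips to +; running = +2123.9976
Stage 5 [77T→51T]: ω = 2123.9976×77/51 = 3206.8200 rpm, dir flips to −; running = −3206.8200

-3206.8200 rpm (opposite to input, |ω| = 3206.8200 rpm)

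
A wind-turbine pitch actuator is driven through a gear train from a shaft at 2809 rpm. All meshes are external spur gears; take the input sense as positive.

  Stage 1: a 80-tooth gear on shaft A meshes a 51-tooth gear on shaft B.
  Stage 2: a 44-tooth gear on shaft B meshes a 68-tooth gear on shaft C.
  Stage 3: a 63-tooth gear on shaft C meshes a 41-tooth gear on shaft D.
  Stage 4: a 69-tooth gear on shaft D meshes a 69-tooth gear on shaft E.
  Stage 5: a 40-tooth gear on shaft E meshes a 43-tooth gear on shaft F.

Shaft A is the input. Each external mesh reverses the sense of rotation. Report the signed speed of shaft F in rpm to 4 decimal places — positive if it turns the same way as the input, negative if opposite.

Stage 1 [80T→51T]: ω = 2809.0000×80/51 = 4406.2745 rpm, dir flips to −; running = −4406.2745
Stage 2 [44T→68T]: ω = 4406.2745×44/68 = 2851.1188 rpm, dir flips to +; running = +2851.1188
Stage 3 [63T→41T]: ω = 2851.1188×63/41 = 4380.9874 rpm, dir flips to −; running = −4380.9874
Stage 4 [69T→69T]: ω = 4380.9874×69/69 = 4380.9874 rpm, dir flips to +; running = +4380.9874
Stage 5 [40T→43T]: ω = 4380.9874×40/43 = 4075.3371 rpm, dir flips to −; running = −4075.3371

-4075.3371 rpm (opposite to input, |ω| = 4075.3371 rpm)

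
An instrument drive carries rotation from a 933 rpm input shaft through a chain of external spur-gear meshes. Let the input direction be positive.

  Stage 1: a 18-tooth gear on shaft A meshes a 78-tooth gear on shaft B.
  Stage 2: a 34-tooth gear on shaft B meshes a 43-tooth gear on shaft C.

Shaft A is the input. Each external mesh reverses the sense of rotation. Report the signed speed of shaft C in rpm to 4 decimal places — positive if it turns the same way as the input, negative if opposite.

Stage 1 [18T→78T]: ω = 933.0000×18/78 = 215.3077 rpm, dir flips to −; running = −215.3077
Stage 2 [34T→43T]: ω = 215.3077×34/43 = 170.2433 rpm, dir flips to +; running = +170.2433

+170.2433 rpm (same as input, |ω| = 170.2433 rpm)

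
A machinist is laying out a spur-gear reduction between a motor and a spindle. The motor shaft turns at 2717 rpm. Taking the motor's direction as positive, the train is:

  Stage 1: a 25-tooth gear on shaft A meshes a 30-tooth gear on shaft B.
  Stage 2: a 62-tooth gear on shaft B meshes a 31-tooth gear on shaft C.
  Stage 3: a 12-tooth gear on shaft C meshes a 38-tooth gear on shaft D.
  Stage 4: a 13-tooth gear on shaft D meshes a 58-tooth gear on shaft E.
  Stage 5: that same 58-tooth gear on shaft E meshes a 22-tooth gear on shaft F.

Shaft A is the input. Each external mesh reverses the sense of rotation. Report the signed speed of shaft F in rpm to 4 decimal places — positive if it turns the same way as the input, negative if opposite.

Stage 1 [25T→30T]: ω = 2717.0000×25/30 = 2264.1667 rpm, dir flips to −; running = −2264.1667
Stage 2 [62T→31T]: ω = 2264.1667×62/31 = 4528.3333 rpm, dir flips to +; running = +4528.3333
Stage 3 [12T→38T]: ω = 4528.3333×12/38 = 1430.0000 rpm, dir flips to −; running = −1430.0000
Stage 4 [13T→58T]: ω = 1430.0000×13/58 = 320.5172 rpm, dir flips to +; running = +320.5172
Stage 5 [58T→22T]: ω = 320.5172×58/22 = 845.0000 rpm, dir flips to −; running = −845.0000

-845.0000 rpm (opposite to input, |ω| = 845.0000 rpm)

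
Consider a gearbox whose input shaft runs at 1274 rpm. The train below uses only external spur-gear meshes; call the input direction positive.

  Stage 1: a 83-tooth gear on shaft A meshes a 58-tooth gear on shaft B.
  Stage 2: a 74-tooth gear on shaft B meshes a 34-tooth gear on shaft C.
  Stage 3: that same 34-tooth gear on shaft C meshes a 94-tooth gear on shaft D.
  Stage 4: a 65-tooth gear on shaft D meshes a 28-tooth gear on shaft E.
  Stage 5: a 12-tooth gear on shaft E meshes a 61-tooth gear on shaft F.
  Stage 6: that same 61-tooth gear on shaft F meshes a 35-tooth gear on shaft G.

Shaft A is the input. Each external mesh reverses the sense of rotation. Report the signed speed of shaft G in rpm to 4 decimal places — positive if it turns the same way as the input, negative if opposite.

Stage 1 [83T→58T]: ω = 1274.0000×83/58 = 1823.1379 rpm, dir flips to −; running = −1823.1379
Stage 2 [74T→34T]: ω = 1823.1379×74/34 = 3968.0061 rpm, dir flips to +; running = +3968.0061
Stage 3 [34T→94T]: ω = 3968.0061×34/94 = 1435.2362 rpm, dir flips to −; running = −1435.2362
Stage 4 [65T→28T]: ω = 1435.2362×65/28 = 3331.7984 rpm, dir flips to +; running = +3331.7984
Stage 5 [12T→61T]: ω = 3331.7984×12/61 = 655.4358 rpm, dir flips to −; running = −655.4358
Stage 6 [61T→35T]: ω = 655.4358×61/35 = 1142.3309 rpm, dir flips to +; running = +1142.3309

+1142.3309 rpm (same as input, |ω| = 1142.3309 rpm)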